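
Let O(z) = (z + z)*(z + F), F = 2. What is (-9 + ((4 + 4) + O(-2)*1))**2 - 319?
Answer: -318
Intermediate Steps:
O(z) = 2*z*(2 + z) (O(z) = (z + z)*(z + 2) = (2*z)*(2 + z) = 2*z*(2 + z))
(-9 + ((4 + 4) + O(-2)*1))**2 - 319 = (-9 + ((4 + 4) + (2*(-2)*(2 - 2))*1))**2 - 319 = (-9 + (8 + (2*(-2)*0)*1))**2 - 319 = (-9 + (8 + 0*1))**2 - 319 = (-9 + (8 + 0))**2 - 319 = (-9 + 8)**2 - 319 = (-1)**2 - 319 = 1 - 319 = -318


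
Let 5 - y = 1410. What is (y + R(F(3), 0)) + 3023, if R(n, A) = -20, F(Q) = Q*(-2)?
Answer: 1598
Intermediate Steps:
y = -1405 (y = 5 - 1*1410 = 5 - 1410 = -1405)
F(Q) = -2*Q
(y + R(F(3), 0)) + 3023 = (-1405 - 20) + 3023 = -1425 + 3023 = 1598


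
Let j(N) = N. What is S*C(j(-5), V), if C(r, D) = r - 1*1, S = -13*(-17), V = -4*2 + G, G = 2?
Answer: -1326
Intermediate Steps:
V = -6 (V = -4*2 + 2 = -8 + 2 = -6)
S = 221
C(r, D) = -1 + r (C(r, D) = r - 1 = -1 + r)
S*C(j(-5), V) = 221*(-1 - 5) = 221*(-6) = -1326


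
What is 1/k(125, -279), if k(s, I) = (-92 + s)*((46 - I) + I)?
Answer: 1/1518 ≈ 0.00065876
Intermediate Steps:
k(s, I) = -4232 + 46*s (k(s, I) = (-92 + s)*46 = -4232 + 46*s)
1/k(125, -279) = 1/(-4232 + 46*125) = 1/(-4232 + 5750) = 1/1518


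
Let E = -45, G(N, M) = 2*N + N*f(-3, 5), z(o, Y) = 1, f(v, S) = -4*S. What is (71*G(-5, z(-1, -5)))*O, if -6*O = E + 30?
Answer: 15975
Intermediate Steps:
G(N, M) = -18*N (G(N, M) = 2*N + N*(-4*5) = 2*N + N*(-20) = 2*N - 20*N = -18*N)
O = 5/2 (O = -(-45 + 30)/6 = -1/6*(-15) = 5/2 ≈ 2.5000)
(71*G(-5, z(-1, -5)))*O = (71*(-18*(-5)))*(5/2) = (71*90)*(5/2) = 6390*(5/2) = 15975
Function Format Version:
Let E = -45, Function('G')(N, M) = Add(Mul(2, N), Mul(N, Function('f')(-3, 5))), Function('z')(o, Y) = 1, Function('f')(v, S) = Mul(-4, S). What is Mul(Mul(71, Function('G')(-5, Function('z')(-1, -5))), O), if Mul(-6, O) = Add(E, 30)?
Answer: 15975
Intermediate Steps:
Function('G')(N, M) = Mul(-18, N) (Function('G')(N, M) = Add(Mul(2, N), Mul(N, Mul(-4, 5))) = Add(Mul(2, N), Mul(N, -20)) = Add(Mul(2, N), Mul(-20, N)) = Mul(-18, N))
O = Rational(5, 2) (O = Mul(Rational(-1, 6), Add(-45, 30)) = Mul(Rational(-1, 6), -15) = Rational(5, 2) ≈ 2.5000)
Mul(Mul(71, Function('G')(-5, Function('z')(-1, -5))), O) = Mul(Mul(71, Mul(-18, -5)), Rational(5, 2)) = Mul(Mul(71, 90), Rational(5, 2)) = Mul(6390, Rational(5, 2)) = 15975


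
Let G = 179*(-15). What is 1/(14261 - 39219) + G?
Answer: -67012231/24958 ≈ -2685.0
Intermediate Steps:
G = -2685
1/(14261 - 39219) + G = 1/(14261 - 39219) - 2685 = 1/(-24958) - 2685 = -1/24958 - 2685 = -67012231/24958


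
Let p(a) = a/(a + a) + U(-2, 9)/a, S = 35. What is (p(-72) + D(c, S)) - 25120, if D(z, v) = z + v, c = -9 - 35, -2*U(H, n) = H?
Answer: -1809253/72 ≈ -25129.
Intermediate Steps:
U(H, n) = -H/2
c = -44
p(a) = ½ + 1/a (p(a) = a/(a + a) + (-½*(-2))/a = a/((2*a)) + 1/a = a*(1/(2*a)) + 1/a = ½ + 1/a)
D(z, v) = v + z
(p(-72) + D(c, S)) - 25120 = ((½)*(2 - 72)/(-72) + (35 - 44)) - 25120 = ((½)*(-1/72)*(-70) - 9) - 25120 = (35/72 - 9) - 25120 = -613/72 - 25120 = -1809253/72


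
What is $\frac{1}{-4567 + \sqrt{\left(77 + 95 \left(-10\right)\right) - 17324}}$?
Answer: $- \frac{4567}{20875686} - \frac{i \sqrt{18197}}{20875686} \approx -0.00021877 - 6.4619 \cdot 10^{-6} i$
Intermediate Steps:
$\frac{1}{-4567 + \sqrt{\left(77 + 95 \left(-10\right)\right) - 17324}} = \frac{1}{-4567 + \sqrt{\left(77 - 950\right) - 17324}} = \frac{1}{-4567 + \sqrt{-873 - 17324}} = \frac{1}{-4567 + \sqrt{-18197}} = \frac{1}{-4567 + i \sqrt{18197}}$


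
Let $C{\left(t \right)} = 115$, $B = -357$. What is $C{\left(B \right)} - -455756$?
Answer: $455871$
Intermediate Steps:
$C{\left(B \right)} - -455756 = 115 - -455756 = 115 + 455756 = 455871$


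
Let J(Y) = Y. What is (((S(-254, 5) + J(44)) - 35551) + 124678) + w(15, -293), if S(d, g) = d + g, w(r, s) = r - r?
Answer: 88922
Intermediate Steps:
w(r, s) = 0
(((S(-254, 5) + J(44)) - 35551) + 124678) + w(15, -293) = ((((-254 + 5) + 44) - 35551) + 124678) + 0 = (((-249 + 44) - 35551) + 124678) + 0 = ((-205 - 35551) + 124678) + 0 = (-35756 + 124678) + 0 = 88922 + 0 = 88922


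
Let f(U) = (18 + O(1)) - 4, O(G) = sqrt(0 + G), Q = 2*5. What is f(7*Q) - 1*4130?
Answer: -4115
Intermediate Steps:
Q = 10
O(G) = sqrt(G)
f(U) = 15 (f(U) = (18 + sqrt(1)) - 4 = (18 + 1) - 4 = 19 - 4 = 15)
f(7*Q) - 1*4130 = 15 - 1*4130 = 15 - 4130 = -4115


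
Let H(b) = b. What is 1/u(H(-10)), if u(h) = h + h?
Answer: -1/20 ≈ -0.050000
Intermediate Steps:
u(h) = 2*h
1/u(H(-10)) = 1/(2*(-10)) = 1/(-20) = -1/20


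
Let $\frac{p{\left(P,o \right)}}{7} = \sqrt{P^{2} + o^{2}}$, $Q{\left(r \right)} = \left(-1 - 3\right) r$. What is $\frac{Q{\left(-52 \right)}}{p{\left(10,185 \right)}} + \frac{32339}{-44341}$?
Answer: $- \frac{32339}{44341} + \frac{208 \sqrt{1373}}{48055} \approx -0.56894$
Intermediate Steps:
$Q{\left(r \right)} = - 4 r$
$p{\left(P,o \right)} = 7 \sqrt{P^{2} + o^{2}}$
$\frac{Q{\left(-52 \right)}}{p{\left(10,185 \right)}} + \frac{32339}{-44341} = \frac{\left(-4\right) \left(-52\right)}{7 \sqrt{10^{2} + 185^{2}}} + \frac{32339}{-44341} = \frac{208}{7 \sqrt{100 + 34225}} + 32339 \left(- \frac{1}{44341}\right) = \frac{208}{7 \sqrt{34325}} - \frac{32339}{44341} = \frac{208}{7 \cdot 5 \sqrt{1373}} - \frac{32339}{44341} = \frac{208}{35 \sqrt{1373}} - \frac{32339}{44341} = 208 \frac{\sqrt{1373}}{48055} - \frac{32339}{44341} = \frac{208 \sqrt{1373}}{48055} - \frac{32339}{44341} = - \frac{32339}{44341} + \frac{208 \sqrt{1373}}{48055}$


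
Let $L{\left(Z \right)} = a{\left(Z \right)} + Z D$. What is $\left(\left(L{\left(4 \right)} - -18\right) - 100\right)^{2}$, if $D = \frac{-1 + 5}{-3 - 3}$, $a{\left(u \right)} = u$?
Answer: $\frac{58564}{9} \approx 6507.1$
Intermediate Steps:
$D = - \frac{2}{3}$ ($D = \frac{4}{-6} = 4 \left(- \frac{1}{6}\right) = - \frac{2}{3} \approx -0.66667$)
$L{\left(Z \right)} = \frac{Z}{3}$ ($L{\left(Z \right)} = Z + Z \left(- \frac{2}{3}\right) = Z - \frac{2 Z}{3} = \frac{Z}{3}$)
$\left(\left(L{\left(4 \right)} - -18\right) - 100\right)^{2} = \left(\left(\frac{1}{3} \cdot 4 - -18\right) - 100\right)^{2} = \left(\left(\frac{4}{3} + 18\right) - 100\right)^{2} = \left(\frac{58}{3} - 100\right)^{2} = \left(- \frac{242}{3}\right)^{2} = \frac{58564}{9}$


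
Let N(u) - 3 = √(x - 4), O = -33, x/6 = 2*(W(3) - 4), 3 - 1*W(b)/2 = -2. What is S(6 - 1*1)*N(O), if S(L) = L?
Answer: 15 + 10*√17 ≈ 56.231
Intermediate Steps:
W(b) = 10 (W(b) = 6 - 2*(-2) = 6 + 4 = 10)
x = 72 (x = 6*(2*(10 - 4)) = 6*(2*6) = 6*12 = 72)
N(u) = 3 + 2*√17 (N(u) = 3 + √(72 - 4) = 3 + √68 = 3 + 2*√17)
S(6 - 1*1)*N(O) = (6 - 1*1)*(3 + 2*√17) = (6 - 1)*(3 + 2*√17) = 5*(3 + 2*√17) = 15 + 10*√17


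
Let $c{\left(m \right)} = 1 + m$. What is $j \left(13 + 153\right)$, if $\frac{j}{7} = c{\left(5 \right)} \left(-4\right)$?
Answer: $-27888$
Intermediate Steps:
$j = -168$ ($j = 7 \left(1 + 5\right) \left(-4\right) = 7 \cdot 6 \left(-4\right) = 7 \left(-24\right) = -168$)
$j \left(13 + 153\right) = - 168 \left(13 + 153\right) = \left(-168\right) 166 = -27888$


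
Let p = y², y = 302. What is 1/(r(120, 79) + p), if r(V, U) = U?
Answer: 1/91283 ≈ 1.0955e-5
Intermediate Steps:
p = 91204 (p = 302² = 91204)
1/(r(120, 79) + p) = 1/(79 + 91204) = 1/91283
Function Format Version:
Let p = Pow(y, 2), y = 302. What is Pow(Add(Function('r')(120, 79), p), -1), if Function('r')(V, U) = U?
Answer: Rational(1, 91283) ≈ 1.0955e-5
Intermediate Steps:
p = 91204 (p = Pow(302, 2) = 91204)
Pow(Add(Function('r')(120, 79), p), -1) = Pow(Add(79, 91204), -1) = Pow(91283, -1) = Rational(1, 91283)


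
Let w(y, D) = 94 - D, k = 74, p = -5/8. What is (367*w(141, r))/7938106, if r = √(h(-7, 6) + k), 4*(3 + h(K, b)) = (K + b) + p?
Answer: 17249/3969053 - 1101*√502/63504848 ≈ 0.0039574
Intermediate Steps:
p = -5/8 (p = -5*⅛ = -5/8 ≈ -0.62500)
h(K, b) = -101/32 + K/4 + b/4 (h(K, b) = -3 + ((K + b) - 5/8)/4 = -3 + (-5/8 + K + b)/4 = -3 + (-5/32 + K/4 + b/4) = -101/32 + K/4 + b/4)
r = 3*√502/8 (r = √((-101/32 + (¼)*(-7) + (¼)*6) + 74) = √((-101/32 - 7/4 + 3/2) + 74) = √(-109/32 + 74) = √(2259/32) = 3*√502/8 ≈ 8.4020)
(367*w(141, r))/7938106 = (367*(94 - 3*√502/8))/7938106 = (367*(94 - 3*√502/8))*(1/7938106) = (34498 - 1101*√502/8)*(1/7938106) = 17249/3969053 - 1101*√502/63504848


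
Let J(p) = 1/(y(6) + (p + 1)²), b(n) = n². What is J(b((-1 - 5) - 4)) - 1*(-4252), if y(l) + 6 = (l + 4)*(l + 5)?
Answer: 43816861/10305 ≈ 4252.0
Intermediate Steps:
y(l) = -6 + (4 + l)*(5 + l) (y(l) = -6 + (l + 4)*(l + 5) = -6 + (4 + l)*(5 + l))
J(p) = 1/(104 + (1 + p)²) (J(p) = 1/((14 + 6² + 9*6) + (p + 1)²) = 1/((14 + 36 + 54) + (1 + p)²) = 1/(104 + (1 + p)²))
J(b((-1 - 5) - 4)) - 1*(-4252) = 1/(104 + (1 + ((-1 - 5) - 4)²)²) - 1*(-4252) = 1/(104 + (1 + (-6 - 4)²)²) + 4252 = 1/(104 + (1 + (-10)²)²) + 4252 = 1/(104 + (1 + 100)²) + 4252 = 1/(104 + 101²) + 4252 = 1/(104 + 10201) + 4252 = 1/10305 + 4252 = 43816861/10305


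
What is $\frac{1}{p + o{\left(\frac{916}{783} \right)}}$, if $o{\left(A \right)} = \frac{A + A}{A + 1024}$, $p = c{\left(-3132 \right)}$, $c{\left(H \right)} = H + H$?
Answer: $- \frac{200677}{1257040270} \approx -0.00015964$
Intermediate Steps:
$c{\left(H \right)} = 2 H$
$p = -6264$ ($p = 2 \left(-3132\right) = -6264$)
$o{\left(A \right)} = \frac{2 A}{1024 + A}$
$\frac{1}{p + o{\left(\frac{916}{783} \right)}} = \frac{1}{-6264 + \frac{2 \cdot \frac{916}{783}}{1024 + \frac{916}{783}}} = \frac{1}{-6264 + \frac{2 \cdot 916 \cdot \frac{1}{783}}{1024 + 916 \cdot \frac{1}{783}}} = \frac{1}{-6264 + 2 \cdot \frac{916}{783} \frac{1}{1024 + \frac{916}{783}}} = \frac{1}{-6264 + 2 \cdot \frac{916}{783} \frac{1}{\frac{802708}{783}}} = \frac{1}{-6264 + 2 \cdot \frac{916}{783} \cdot \frac{783}{802708}} = \frac{1}{-6264 + \frac{458}{200677}} = \frac{1}{- \frac{1257040270}{200677}} = - \frac{200677}{1257040270}$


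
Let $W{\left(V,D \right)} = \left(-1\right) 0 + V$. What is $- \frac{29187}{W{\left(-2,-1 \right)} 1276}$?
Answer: $\frac{29187}{2552} \approx 11.437$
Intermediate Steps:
$W{\left(V,D \right)} = V$ ($W{\left(V,D \right)} = 0 + V = V$)
$- \frac{29187}{W{\left(-2,-1 \right)} 1276} = - \frac{29187}{\left(-2\right) 1276} = - \frac{29187}{-2552} = \left(-29187\right) \left(- \frac{1}{2552}\right) = \frac{29187}{2552}$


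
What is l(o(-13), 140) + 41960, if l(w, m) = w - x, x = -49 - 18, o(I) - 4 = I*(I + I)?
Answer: 42369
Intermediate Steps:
o(I) = 4 + 2*I² (o(I) = 4 + I*(I + I) = 4 + I*(2*I) = 4 + 2*I²)
x = -67
l(w, m) = 67 + w (l(w, m) = w - 1*(-67) = w + 67 = 67 + w)
l(o(-13), 140) + 41960 = (67 + (4 + 2*(-13)²)) + 41960 = (67 + (4 + 2*169)) + 41960 = (67 + (4 + 338)) + 41960 = (67 + 342) + 41960 = 409 + 41960 = 42369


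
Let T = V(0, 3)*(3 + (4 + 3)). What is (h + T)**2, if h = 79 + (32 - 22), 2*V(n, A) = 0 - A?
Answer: 5476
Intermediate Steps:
V(n, A) = -A/2 (V(n, A) = (0 - A)/2 = (-A)/2 = -A/2)
T = -15 (T = (-1/2*3)*(3 + (4 + 3)) = -3*(3 + 7)/2 = -3/2*10 = -15)
h = 89 (h = 79 + 10 = 89)
(h + T)**2 = (89 - 15)**2 = 74**2 = 5476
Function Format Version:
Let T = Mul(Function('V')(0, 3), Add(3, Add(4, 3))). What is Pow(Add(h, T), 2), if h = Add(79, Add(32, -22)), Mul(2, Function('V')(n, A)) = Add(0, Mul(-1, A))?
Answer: 5476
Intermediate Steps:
Function('V')(n, A) = Mul(Rational(-1, 2), A) (Function('V')(n, A) = Mul(Rational(1, 2), Add(0, Mul(-1, A))) = Mul(Rational(1, 2), Mul(-1, A)) = Mul(Rational(-1, 2), A))
T = -15 (T = Mul(Mul(Rational(-1, 2), 3), Add(3, Add(4, 3))) = Mul(Rational(-3, 2), Add(3, 7)) = Mul(Rational(-3, 2), 10) = -15)
h = 89 (h = Add(79, 10) = 89)
Pow(Add(h, T), 2) = Pow(Add(89, -15), 2) = Pow(74, 2) = 5476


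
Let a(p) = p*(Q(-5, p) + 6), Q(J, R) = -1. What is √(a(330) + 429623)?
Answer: √431273 ≈ 656.71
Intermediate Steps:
a(p) = 5*p (a(p) = p*(-1 + 6) = p*5 = 5*p)
√(a(330) + 429623) = √(5*330 + 429623) = √(1650 + 429623) = √431273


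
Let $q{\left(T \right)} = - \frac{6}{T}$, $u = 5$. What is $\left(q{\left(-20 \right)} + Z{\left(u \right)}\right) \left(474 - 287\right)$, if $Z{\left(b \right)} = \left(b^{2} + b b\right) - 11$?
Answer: $\frac{73491}{10} \approx 7349.1$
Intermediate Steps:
$Z{\left(b \right)} = -11 + 2 b^{2}$ ($Z{\left(b \right)} = \left(b^{2} + b^{2}\right) - 11 = 2 b^{2} - 11 = -11 + 2 b^{2}$)
$\left(q{\left(-20 \right)} + Z{\left(u \right)}\right) \left(474 - 287\right) = \left(- \frac{6}{-20} - \left(11 - 2 \cdot 5^{2}\right)\right) \left(474 - 287\right) = \left(\left(-6\right) \left(- \frac{1}{20}\right) + \left(-11 + 2 \cdot 25\right)\right) 187 = \left(\frac{3}{10} + \left(-11 + 50\right)\right) 187 = \left(\frac{3}{10} + 39\right) 187 = \frac{393}{10} \cdot 187 = \frac{73491}{10}$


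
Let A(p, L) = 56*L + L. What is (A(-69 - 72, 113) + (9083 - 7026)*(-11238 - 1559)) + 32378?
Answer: -26284610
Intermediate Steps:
A(p, L) = 57*L
(A(-69 - 72, 113) + (9083 - 7026)*(-11238 - 1559)) + 32378 = (57*113 + (9083 - 7026)*(-11238 - 1559)) + 32378 = (6441 + 2057*(-12797)) + 32378 = (6441 - 26323429) + 32378 = -26316988 + 32378 = -26284610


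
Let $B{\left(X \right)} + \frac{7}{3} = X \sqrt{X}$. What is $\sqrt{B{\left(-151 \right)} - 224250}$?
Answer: $\frac{\sqrt{-2018271 - 1359 i \sqrt{151}}}{3} \approx 1.9591 - 473.56 i$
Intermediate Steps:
$B{\left(X \right)} = - \frac{7}{3} + X^{\frac{3}{2}}$ ($B{\left(X \right)} = - \frac{7}{3} + X \sqrt{X} = - \frac{7}{3} + X^{\frac{3}{2}}$)
$\sqrt{B{\left(-151 \right)} - 224250} = \sqrt{\left(- \frac{7}{3} + \left(-151\right)^{\frac{3}{2}}\right) - 224250} = \sqrt{\left(- \frac{7}{3} - 151 i \sqrt{151}\right) - 224250} = \sqrt{- \frac{672757}{3} - 151 i \sqrt{151}}$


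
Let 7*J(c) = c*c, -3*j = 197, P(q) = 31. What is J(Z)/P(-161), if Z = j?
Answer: 38809/1953 ≈ 19.871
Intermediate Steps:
j = -197/3 (j = -⅓*197 = -197/3 ≈ -65.667)
Z = -197/3 ≈ -65.667
J(c) = c²/7 (J(c) = (c*c)/7 = c²/7)
J(Z)/P(-161) = ((-197/3)²/7)/31 = ((⅐)*(38809/9))*(1/31) = (38809/63)*(1/31) = 38809/1953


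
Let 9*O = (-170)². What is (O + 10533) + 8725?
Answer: 202222/9 ≈ 22469.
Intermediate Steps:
O = 28900/9 (O = (⅑)*(-170)² = (⅑)*28900 = 28900/9 ≈ 3211.1)
(O + 10533) + 8725 = (28900/9 + 10533) + 8725 = 123697/9 + 8725 = 202222/9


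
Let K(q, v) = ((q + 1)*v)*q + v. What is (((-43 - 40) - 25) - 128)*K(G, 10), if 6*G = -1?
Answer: -18290/9 ≈ -2032.2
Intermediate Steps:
G = -⅙ (G = (⅙)*(-1) = -⅙ ≈ -0.16667)
K(q, v) = v + q*v*(1 + q) (K(q, v) = ((1 + q)*v)*q + v = (v*(1 + q))*q + v = q*v*(1 + q) + v = v + q*v*(1 + q))
(((-43 - 40) - 25) - 128)*K(G, 10) = (((-43 - 40) - 25) - 128)*(10*(1 - ⅙ + (-⅙)²)) = ((-83 - 25) - 128)*(10*(1 - ⅙ + 1/36)) = (-108 - 128)*(10*(31/36)) = -236*155/18 = -18290/9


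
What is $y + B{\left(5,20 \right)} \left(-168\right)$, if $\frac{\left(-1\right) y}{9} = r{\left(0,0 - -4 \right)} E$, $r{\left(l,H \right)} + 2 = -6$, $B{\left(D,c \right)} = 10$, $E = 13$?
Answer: $-744$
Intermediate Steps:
$r{\left(l,H \right)} = -8$ ($r{\left(l,H \right)} = -2 - 6 = -8$)
$y = 936$ ($y = - 9 \left(\left(-8\right) 13\right) = \left(-9\right) \left(-104\right) = 936$)
$y + B{\left(5,20 \right)} \left(-168\right) = 936 + 10 \left(-168\right) = 936 - 1680 = -744$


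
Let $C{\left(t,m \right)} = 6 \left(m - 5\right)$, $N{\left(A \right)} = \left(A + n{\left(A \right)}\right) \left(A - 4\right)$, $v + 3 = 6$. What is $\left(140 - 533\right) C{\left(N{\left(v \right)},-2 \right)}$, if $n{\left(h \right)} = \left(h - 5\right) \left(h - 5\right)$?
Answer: $16506$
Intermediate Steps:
$v = 3$ ($v = -3 + 6 = 3$)
$n{\left(h \right)} = \left(-5 + h\right)^{2}$ ($n{\left(h \right)} = \left(-5 + h\right) \left(-5 + h\right) = \left(-5 + h\right)^{2}$)
$N{\left(A \right)} = \left(-4 + A\right) \left(A + \left(-5 + A\right)^{2}\right)$ ($N{\left(A \right)} = \left(A + \left(-5 + A\right)^{2}\right) \left(A - 4\right) = \left(A + \left(-5 + A\right)^{2}\right) \left(-4 + A\right) = \left(-4 + A\right) \left(A + \left(-5 + A\right)^{2}\right)$)
$C{\left(t,m \right)} = -30 + 6 m$ ($C{\left(t,m \right)} = 6 \left(-5 + m\right) = -30 + 6 m$)
$\left(140 - 533\right) C{\left(N{\left(v \right)},-2 \right)} = \left(140 - 533\right) \left(-30 + 6 \left(-2\right)\right) = - 393 \left(-30 - 12\right) = \left(-393\right) \left(-42\right) = 16506$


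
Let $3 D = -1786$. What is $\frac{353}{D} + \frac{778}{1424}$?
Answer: $- \frac{29627}{635816} \approx -0.046597$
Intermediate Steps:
$D = - \frac{1786}{3}$ ($D = \frac{1}{3} \left(-1786\right) = - \frac{1786}{3} \approx -595.33$)
$\frac{353}{D} + \frac{778}{1424} = \frac{353}{- \frac{1786}{3}} + \frac{778}{1424} = 353 \left(- \frac{3}{1786}\right) + 778 \cdot \frac{1}{1424} = - \frac{1059}{1786} + \frac{389}{712} = - \frac{29627}{635816}$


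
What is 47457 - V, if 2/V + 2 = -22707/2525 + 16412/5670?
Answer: 550228290723/11594189 ≈ 47457.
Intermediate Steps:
V = -2863350/11594189 (V = 2/(-2 + (-22707/2525 + 16412/5670)) = 2/(-2 + (-22707*1/2525 + 16412*(1/5670))) = 2/(-2 + (-22707/2525 + 8206/2835)) = 2/(-2 - 8730839/1431675) = 2/(-11594189/1431675) = 2*(-1431675/11594189) = -2863350/11594189 ≈ -0.24696)
47457 - V = 47457 - 1*(-2863350/11594189) = 47457 + 2863350/11594189 = 550228290723/11594189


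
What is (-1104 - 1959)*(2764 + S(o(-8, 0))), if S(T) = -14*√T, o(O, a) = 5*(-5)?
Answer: -8466132 + 214410*I ≈ -8.4661e+6 + 2.1441e+5*I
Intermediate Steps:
o(O, a) = -25
(-1104 - 1959)*(2764 + S(o(-8, 0))) = (-1104 - 1959)*(2764 - 70*I) = -3063*(2764 - 70*I) = -8466132 + 214410*I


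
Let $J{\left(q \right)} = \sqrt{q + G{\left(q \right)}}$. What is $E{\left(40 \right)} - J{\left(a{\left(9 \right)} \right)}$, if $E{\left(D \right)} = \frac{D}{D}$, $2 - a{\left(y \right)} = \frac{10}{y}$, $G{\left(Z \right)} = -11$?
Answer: $1 - \frac{i \sqrt{91}}{3} \approx 1.0 - 3.1798 i$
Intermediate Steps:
$a{\left(y \right)} = 2 - \frac{10}{y}$
$J{\left(q \right)} = \sqrt{-11 + q}$ ($J{\left(q \right)} = \sqrt{q - 11} = \sqrt{-11 + q}$)
$E{\left(D \right)} = 1$
$E{\left(40 \right)} - J{\left(a{\left(9 \right)} \right)} = 1 - \sqrt{-11 + \left(2 - \frac{10}{9}\right)} = 1 - \sqrt{-11 + \frac{8}{9}} = 1 - \sqrt{- \frac{91}{9}} = 1 - \frac{i \sqrt{91}}{3}$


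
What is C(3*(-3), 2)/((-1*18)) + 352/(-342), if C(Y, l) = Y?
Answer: -181/342 ≈ -0.52924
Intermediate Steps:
C(3*(-3), 2)/((-1*18)) + 352/(-342) = (3*(-3))/((-1*18)) + 352/(-342) = -9/(-18) + 352*(-1/342) = -9*(-1/18) - 176/171 = ½ - 176/171 = -181/342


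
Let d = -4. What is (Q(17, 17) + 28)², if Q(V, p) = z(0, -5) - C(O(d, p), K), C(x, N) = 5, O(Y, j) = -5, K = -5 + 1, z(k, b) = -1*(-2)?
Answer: 625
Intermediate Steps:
z(k, b) = 2
K = -4
Q(V, p) = -3 (Q(V, p) = 2 - 1*5 = 2 - 5 = -3)
(Q(17, 17) + 28)² = (-3 + 28)² = 25² = 625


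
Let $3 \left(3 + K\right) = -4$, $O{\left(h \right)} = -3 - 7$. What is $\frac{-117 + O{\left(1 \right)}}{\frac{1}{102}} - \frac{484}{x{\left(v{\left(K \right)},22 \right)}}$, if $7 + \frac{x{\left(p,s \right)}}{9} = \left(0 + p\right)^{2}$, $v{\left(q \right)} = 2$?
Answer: $- \frac{349274}{27} \approx -12936.0$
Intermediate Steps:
$O{\left(h \right)} = -10$
$K = - \frac{13}{3}$ ($K = -3 + \frac{1}{3} \left(-4\right) = -3 - \frac{4}{3} = - \frac{13}{3} \approx -4.3333$)
$x{\left(p,s \right)} = -63 + 9 p^{2}$ ($x{\left(p,s \right)} = -63 + 9 \left(0 + p\right)^{2} = -63 + 9 p^{2}$)
$\frac{-117 + O{\left(1 \right)}}{\frac{1}{102}} - \frac{484}{x{\left(v{\left(K \right)},22 \right)}} = \frac{-117 - 10}{\frac{1}{102}} - \frac{484}{-63 + 9 \cdot 2^{2}} = - 127 \frac{1}{\frac{1}{102}} - \frac{484}{-63 + 9 \cdot 4} = \left(-127\right) 102 - \frac{484}{-63 + 36} = -12954 - \frac{484}{-27} = -12954 - - \frac{484}{27} = -12954 + \frac{484}{27} = - \frac{349274}{27}$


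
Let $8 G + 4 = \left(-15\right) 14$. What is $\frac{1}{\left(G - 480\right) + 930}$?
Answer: $\frac{4}{1693} \approx 0.0023627$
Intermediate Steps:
$G = - \frac{107}{4}$ ($G = - \frac{1}{2} + \frac{\left(-15\right) 14}{8} = - \frac{1}{2} + \frac{1}{8} \left(-210\right) = - \frac{1}{2} - \frac{105}{4} = - \frac{107}{4} \approx -26.75$)
$\frac{1}{\left(G - 480\right) + 930} = \frac{1}{\left(- \frac{107}{4} - 480\right) + 930} = \frac{1}{- \frac{2027}{4} + 930} = \frac{1}{\frac{1693}{4}} = \frac{4}{1693}$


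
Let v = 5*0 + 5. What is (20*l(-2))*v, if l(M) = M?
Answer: -200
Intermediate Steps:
v = 5 (v = 0 + 5 = 5)
(20*l(-2))*v = (20*(-2))*5 = -40*5 = -200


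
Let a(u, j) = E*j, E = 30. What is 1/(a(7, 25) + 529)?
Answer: 1/1279 ≈ 0.00078186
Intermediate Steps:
a(u, j) = 30*j
1/(a(7, 25) + 529) = 1/(30*25 + 529) = 1/(750 + 529) = 1/1279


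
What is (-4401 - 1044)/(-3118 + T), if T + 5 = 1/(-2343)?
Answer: 2551527/1463438 ≈ 1.7435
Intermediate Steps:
T = -11716/2343 (T = -5 + 1/(-2343) = -5 - 1/2343 = -11716/2343 ≈ -5.0004)
(-4401 - 1044)/(-3118 + T) = (-4401 - 1044)/(-3118 - 11716/2343) = -5445/(-7317190/2343) = -5445*(-2343/7317190) = 2551527/1463438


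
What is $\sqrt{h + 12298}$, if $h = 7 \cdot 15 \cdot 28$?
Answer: $\sqrt{15238} \approx 123.44$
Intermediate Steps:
$h = 2940$ ($h = 105 \cdot 28 = 2940$)
$\sqrt{h + 12298} = \sqrt{2940 + 12298} = \sqrt{15238}$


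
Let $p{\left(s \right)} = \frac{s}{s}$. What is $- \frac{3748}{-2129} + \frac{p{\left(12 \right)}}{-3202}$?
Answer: $\frac{11998967}{6817058} \approx 1.7601$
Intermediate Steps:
$p{\left(s \right)} = 1$
$- \frac{3748}{-2129} + \frac{p{\left(12 \right)}}{-3202} = - \frac{3748}{-2129} + 1 \frac{1}{-3202} = \left(-3748\right) \left(- \frac{1}{2129}\right) + 1 \left(- \frac{1}{3202}\right) = \frac{3748}{2129} - \frac{1}{3202} = \frac{11998967}{6817058}$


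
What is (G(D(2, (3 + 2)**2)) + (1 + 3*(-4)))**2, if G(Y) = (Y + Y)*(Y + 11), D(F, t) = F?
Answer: 1681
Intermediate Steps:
G(Y) = 2*Y*(11 + Y) (G(Y) = (2*Y)*(11 + Y) = 2*Y*(11 + Y))
(G(D(2, (3 + 2)**2)) + (1 + 3*(-4)))**2 = (2*2*(11 + 2) + (1 + 3*(-4)))**2 = (2*2*13 + (1 - 12))**2 = (52 - 11)**2 = 41**2 = 1681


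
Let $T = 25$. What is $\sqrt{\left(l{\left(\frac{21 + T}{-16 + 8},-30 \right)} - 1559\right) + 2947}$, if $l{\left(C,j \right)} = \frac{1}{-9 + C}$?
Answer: $\frac{4 \sqrt{301962}}{59} \approx 37.255$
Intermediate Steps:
$\sqrt{\left(l{\left(\frac{21 + T}{-16 + 8},-30 \right)} - 1559\right) + 2947} = \sqrt{\left(\frac{1}{-9 + \frac{21 + 25}{-16 + 8}} - 1559\right) + 2947} = \sqrt{\left(\frac{1}{-9 + \frac{46}{-8}} - 1559\right) + 2947} = \sqrt{\left(\frac{1}{-9 + 46 \left(- \frac{1}{8}\right)} - 1559\right) + 2947} = \sqrt{\left(\frac{1}{-9 - \frac{23}{4}} - 1559\right) + 2947} = \sqrt{\left(\frac{1}{- \frac{59}{4}} - 1559\right) + 2947} = \sqrt{\left(- \frac{4}{59} - 1559\right) + 2947} = \sqrt{- \frac{91985}{59} + 2947} = \sqrt{\frac{81888}{59}} = \frac{4 \sqrt{301962}}{59}$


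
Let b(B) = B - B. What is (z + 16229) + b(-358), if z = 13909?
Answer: 30138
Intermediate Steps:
b(B) = 0
(z + 16229) + b(-358) = (13909 + 16229) + 0 = 30138 + 0 = 30138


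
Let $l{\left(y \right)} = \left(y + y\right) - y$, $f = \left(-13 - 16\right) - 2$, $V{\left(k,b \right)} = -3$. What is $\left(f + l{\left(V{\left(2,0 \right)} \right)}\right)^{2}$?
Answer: $1156$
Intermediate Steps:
$f = -31$ ($f = -29 - 2 = -31$)
$l{\left(y \right)} = y$ ($l{\left(y \right)} = 2 y - y = y$)
$\left(f + l{\left(V{\left(2,0 \right)} \right)}\right)^{2} = \left(-31 - 3\right)^{2} = \left(-34\right)^{2} = 1156$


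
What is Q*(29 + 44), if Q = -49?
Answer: -3577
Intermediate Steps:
Q*(29 + 44) = -49*(29 + 44) = -49*73 = -3577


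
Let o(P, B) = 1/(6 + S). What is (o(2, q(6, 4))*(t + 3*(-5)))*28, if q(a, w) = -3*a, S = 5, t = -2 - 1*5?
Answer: -56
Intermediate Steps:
t = -7 (t = -2 - 5 = -7)
o(P, B) = 1/11 (o(P, B) = 1/(6 + 5) = 1/11)
(o(2, q(6, 4))*(t + 3*(-5)))*28 = ((-7 + 3*(-5))/11)*28 = ((-7 - 15)/11)*28 = ((1/11)*(-22))*28 = -2*28 = -56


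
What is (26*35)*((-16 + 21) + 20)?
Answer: 22750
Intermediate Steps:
(26*35)*((-16 + 21) + 20) = 910*(5 + 20) = 910*25 = 22750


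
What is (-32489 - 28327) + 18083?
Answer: -42733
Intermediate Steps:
(-32489 - 28327) + 18083 = -60816 + 18083 = -42733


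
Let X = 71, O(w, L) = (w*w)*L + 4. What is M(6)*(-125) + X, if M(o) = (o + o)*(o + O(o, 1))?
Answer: -68929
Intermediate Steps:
O(w, L) = 4 + L*w² (O(w, L) = w²*L + 4 = L*w² + 4 = 4 + L*w²)
M(o) = 2*o*(4 + o + o²) (M(o) = (o + o)*(o + (4 + 1*o²)) = (2*o)*(o + (4 + o²)) = (2*o)*(4 + o + o²) = 2*o*(4 + o + o²))
M(6)*(-125) + X = (2*6*(4 + 6 + 6²))*(-125) + 71 = (2*6*(4 + 6 + 36))*(-125) + 71 = (2*6*46)*(-125) + 71 = 552*(-125) + 71 = -69000 + 71 = -68929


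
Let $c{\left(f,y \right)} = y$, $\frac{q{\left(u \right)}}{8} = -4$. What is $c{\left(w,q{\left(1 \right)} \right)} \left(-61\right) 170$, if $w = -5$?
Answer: $331840$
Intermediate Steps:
$q{\left(u \right)} = -32$ ($q{\left(u \right)} = 8 \left(-4\right) = -32$)
$c{\left(w,q{\left(1 \right)} \right)} \left(-61\right) 170 = \left(-32\right) \left(-61\right) 170 = 1952 \cdot 170 = 331840$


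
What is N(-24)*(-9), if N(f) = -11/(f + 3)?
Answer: -33/7 ≈ -4.7143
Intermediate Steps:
N(f) = -11/(3 + f)
N(-24)*(-9) = -11/(3 - 24)*(-9) = -11/(-21)*(-9) = -11*(-1/21)*(-9) = (11/21)*(-9) = -33/7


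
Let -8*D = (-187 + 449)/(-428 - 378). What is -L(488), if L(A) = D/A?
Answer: -131/1573312 ≈ -8.3264e-5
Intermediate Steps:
D = 131/3224 (D = -(-187 + 449)/(8*(-428 - 378)) = -131/(4*(-806)) = -131*(-1)/(4*806) = -1/8*(-131/403) = 131/3224 ≈ 0.040633)
L(A) = 131/(3224*A)
-L(488) = -131/(3224*488) = -1*131/1573312 = -131/1573312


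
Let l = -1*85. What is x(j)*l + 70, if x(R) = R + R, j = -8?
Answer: 1430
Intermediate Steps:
x(R) = 2*R
l = -85
x(j)*l + 70 = (2*(-8))*(-85) + 70 = -16*(-85) + 70 = 1360 + 70 = 1430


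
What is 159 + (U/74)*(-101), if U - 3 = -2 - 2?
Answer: 11867/74 ≈ 160.36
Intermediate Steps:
U = -1 (U = 3 + (-2 - 2) = 3 - 4 = -1)
159 + (U/74)*(-101) = 159 - 1/74*(-101) = 159 + 101/74 = 11867/74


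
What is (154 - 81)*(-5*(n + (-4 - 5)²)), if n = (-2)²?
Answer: -31025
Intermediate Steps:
n = 4
(154 - 81)*(-5*(n + (-4 - 5)²)) = (154 - 81)*(-5*(4 + (-4 - 5)²)) = 73*(-5*(4 + (-9)²)) = 73*(-5*(4 + 81)) = 73*(-5*85) = 73*(-425) = -31025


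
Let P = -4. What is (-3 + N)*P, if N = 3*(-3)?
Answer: 48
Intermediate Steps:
N = -9
(-3 + N)*P = (-3 - 9)*(-4) = -12*(-4) = 48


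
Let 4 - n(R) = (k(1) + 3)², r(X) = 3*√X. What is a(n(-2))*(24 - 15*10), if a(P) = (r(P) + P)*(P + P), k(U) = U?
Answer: -36288 + 18144*I*√3 ≈ -36288.0 + 31426.0*I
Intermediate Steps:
n(R) = -12 (n(R) = 4 - (1 + 3)² = 4 - 1*4² = 4 - 1*16 = 4 - 16 = -12)
a(P) = 2*P*(P + 3*√P) (a(P) = (3*√P + P)*(P + P) = (P + 3*√P)*(2*P) = 2*P*(P + 3*√P))
a(n(-2))*(24 - 15*10) = (2*(-12)*(-12 + 3*√(-12)))*(24 - 15*10) = (2*(-12)*(-12 + 3*(2*I*√3)))*(24 - 150) = (2*(-12)*(-12 + 6*I*√3))*(-126) = (288 - 144*I*√3)*(-126) = -36288 + 18144*I*√3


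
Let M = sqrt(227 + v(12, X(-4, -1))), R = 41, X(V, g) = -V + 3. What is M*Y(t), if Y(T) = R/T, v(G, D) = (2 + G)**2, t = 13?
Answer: 123*sqrt(47)/13 ≈ 64.865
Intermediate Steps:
X(V, g) = 3 - V
Y(T) = 41/T
M = 3*sqrt(47) (M = sqrt(227 + (2 + 12)**2) = sqrt(227 + 14**2) = sqrt(227 + 196) = sqrt(423) = 3*sqrt(47) ≈ 20.567)
M*Y(t) = (3*sqrt(47))*(41/13) = 123*sqrt(47)/13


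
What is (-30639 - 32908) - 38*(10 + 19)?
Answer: -64649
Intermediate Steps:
(-30639 - 32908) - 38*(10 + 19) = -63547 - 38*29 = -63547 - 1102 = -64649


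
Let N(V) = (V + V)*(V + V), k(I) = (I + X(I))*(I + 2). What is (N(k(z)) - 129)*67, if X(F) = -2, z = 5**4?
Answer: 40892717183145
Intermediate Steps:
z = 625
k(I) = (-2 + I)*(2 + I) (k(I) = (I - 2)*(I + 2) = (-2 + I)*(2 + I))
N(V) = 4*V**2 (N(V) = (2*V)*(2*V) = 4*V**2)
(N(k(z)) - 129)*67 = (4*(-4 + 625**2)**2 - 129)*67 = (4*(-4 + 390625)**2 - 129)*67 = (4*390621**2 - 129)*67 = (4*152584765641 - 129)*67 = (610339062564 - 129)*67 = 610339062435*67 = 40892717183145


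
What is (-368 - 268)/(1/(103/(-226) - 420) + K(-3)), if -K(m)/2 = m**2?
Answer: 15108657/427660 ≈ 35.329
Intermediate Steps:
K(m) = -2*m**2
(-368 - 268)/(1/(103/(-226) - 420) + K(-3)) = (-368 - 268)/(1/(103/(-226) - 420) - 2*(-3)**2) = -636/(1/(103*(-1/226) - 420) - 2*9) = -636/(1/(-103/226 - 420) - 18) = -636/(1/(-95023/226) - 18) = -636/(-226/95023 - 18) = -636/(-1710640/95023) = -636*(-95023/1710640) = 15108657/427660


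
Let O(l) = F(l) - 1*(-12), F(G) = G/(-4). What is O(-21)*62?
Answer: 2139/2 ≈ 1069.5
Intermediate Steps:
F(G) = -G/4 (F(G) = G*(-¼) = -G/4)
O(l) = 12 - l/4 (O(l) = -l/4 - 1*(-12) = -l/4 + 12 = 12 - l/4)
O(-21)*62 = (12 - ¼*(-21))*62 = (12 + 21/4)*62 = (69/4)*62 = 2139/2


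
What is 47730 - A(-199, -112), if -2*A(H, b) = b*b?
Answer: 54002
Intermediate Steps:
A(H, b) = -b**2/2 (A(H, b) = -b*b/2 = -b**2/2)
47730 - A(-199, -112) = 47730 - (-1)*(-112)**2/2 = 47730 - (-1)*12544/2 = 47730 - 1*(-6272) = 47730 + 6272 = 54002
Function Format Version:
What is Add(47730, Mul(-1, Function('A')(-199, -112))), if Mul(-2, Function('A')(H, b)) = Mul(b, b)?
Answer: 54002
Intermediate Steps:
Function('A')(H, b) = Mul(Rational(-1, 2), Pow(b, 2)) (Function('A')(H, b) = Mul(Rational(-1, 2), Mul(b, b)) = Mul(Rational(-1, 2), Pow(b, 2)))
Add(47730, Mul(-1, Function('A')(-199, -112))) = Add(47730, Mul(-1, Mul(Rational(-1, 2), Pow(-112, 2)))) = Add(47730, Mul(-1, Mul(Rational(-1, 2), 12544))) = Add(47730, Mul(-1, -6272)) = Add(47730, 6272) = 54002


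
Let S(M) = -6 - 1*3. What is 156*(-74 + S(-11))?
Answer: -12948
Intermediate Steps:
S(M) = -9 (S(M) = -6 - 3 = -9)
156*(-74 + S(-11)) = 156*(-74 - 9) = 156*(-83) = -12948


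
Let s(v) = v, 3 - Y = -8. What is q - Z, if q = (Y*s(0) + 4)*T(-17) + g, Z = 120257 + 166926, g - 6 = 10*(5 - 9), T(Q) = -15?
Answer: -287277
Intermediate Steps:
Y = 11 (Y = 3 - 1*(-8) = 3 + 8 = 11)
g = -34 (g = 6 + 10*(5 - 9) = 6 + 10*(-4) = 6 - 40 = -34)
Z = 287183
q = -94 (q = (11*0 + 4)*(-15) - 34 = (0 + 4)*(-15) - 34 = 4*(-15) - 34 = -60 - 34 = -94)
q - Z = -94 - 1*287183 = -94 - 287183 = -287277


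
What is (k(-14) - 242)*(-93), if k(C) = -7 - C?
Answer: 21855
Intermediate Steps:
(k(-14) - 242)*(-93) = ((-7 - 1*(-14)) - 242)*(-93) = ((-7 + 14) - 242)*(-93) = (7 - 242)*(-93) = -235*(-93) = 21855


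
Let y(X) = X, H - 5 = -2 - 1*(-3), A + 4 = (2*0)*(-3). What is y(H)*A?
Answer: -24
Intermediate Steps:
A = -4 (A = -4 + (2*0)*(-3) = -4 + 0*(-3) = -4 + 0 = -4)
H = 6 (H = 5 + (-2 - 1*(-3)) = 5 + (-2 + 3) = 5 + 1 = 6)
y(H)*A = 6*(-4) = -24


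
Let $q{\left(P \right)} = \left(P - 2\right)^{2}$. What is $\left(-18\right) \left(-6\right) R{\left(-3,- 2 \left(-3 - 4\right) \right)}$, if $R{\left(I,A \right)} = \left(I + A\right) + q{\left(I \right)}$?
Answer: $3888$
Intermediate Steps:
$q{\left(P \right)} = \left(-2 + P\right)^{2}$
$R{\left(I,A \right)} = A + I + \left(-2 + I\right)^{2}$ ($R{\left(I,A \right)} = \left(I + A\right) + \left(-2 + I\right)^{2} = \left(A + I\right) + \left(-2 + I\right)^{2} = A + I + \left(-2 + I\right)^{2}$)
$\left(-18\right) \left(-6\right) R{\left(-3,- 2 \left(-3 - 4\right) \right)} = \left(-18\right) \left(-6\right) \left(- 2 \left(-3 - 4\right) - 3 + \left(-2 - 3\right)^{2}\right) = 108 \left(\left(-2\right) \left(-7\right) - 3 + \left(-5\right)^{2}\right) = 108 \left(14 - 3 + 25\right) = 108 \cdot 36 = 3888$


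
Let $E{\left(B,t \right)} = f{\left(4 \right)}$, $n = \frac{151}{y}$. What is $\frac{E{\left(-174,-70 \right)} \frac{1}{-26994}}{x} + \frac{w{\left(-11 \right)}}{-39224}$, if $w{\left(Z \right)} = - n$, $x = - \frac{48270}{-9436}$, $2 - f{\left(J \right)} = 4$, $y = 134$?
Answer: $\frac{73986147833}{1712147711321520} \approx 4.3212 \cdot 10^{-5}$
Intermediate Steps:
$n = \frac{151}{134} \approx 1.1269$
$f{\left(J \right)} = -2$ ($f{\left(J \right)} = 2 - 4 = -2$)
$E{\left(B,t \right)} = -2$
$x = \frac{24135}{4718}$ ($x = \left(-48270\right) \left(- \frac{1}{9436}\right) = \frac{24135}{4718} \approx 5.1155$)
$w{\left(Z \right)} = - \frac{151}{134}$ ($w{\left(Z \right)} = \left(-1\right) \frac{151}{134} = - \frac{151}{134}$)
$\frac{E{\left(-174,-70 \right)} \frac{1}{-26994}}{x} + \frac{w{\left(-11 \right)}}{-39224} = \frac{\left(-2\right) \frac{1}{-26994}}{\frac{24135}{4718}} - \frac{151}{134 \left(-39224\right)} = \left(-2\right) \left(- \frac{1}{26994}\right) \frac{4718}{24135} - - \frac{151}{5256016} = \frac{1}{13497} \cdot \frac{4718}{24135} + \frac{151}{5256016} = \frac{4718}{325750095} + \frac{151}{5256016} = \frac{73986147833}{1712147711321520}$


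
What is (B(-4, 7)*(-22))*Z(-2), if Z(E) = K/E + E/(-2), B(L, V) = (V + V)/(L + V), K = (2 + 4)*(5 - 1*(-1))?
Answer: 5236/3 ≈ 1745.3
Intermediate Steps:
K = 36 (K = 6*(5 + 1) = 6*6 = 36)
B(L, V) = 2*V/(L + V) (B(L, V) = (2*V)/(L + V) = 2*V/(L + V))
Z(E) = 36/E - E/2 (Z(E) = 36/E + E/(-2) = 36/E + E*(-½) = 36/E - E/2)
(B(-4, 7)*(-22))*Z(-2) = ((2*7/(-4 + 7))*(-22))*(36/(-2) - ½*(-2)) = ((2*7/3)*(-22))*(36*(-½) + 1) = ((2*7*(⅓))*(-22))*(-18 + 1) = ((14/3)*(-22))*(-17) = -308/3*(-17) = 5236/3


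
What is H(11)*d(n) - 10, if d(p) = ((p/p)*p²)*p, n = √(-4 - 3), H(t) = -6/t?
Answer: -10 + 42*I*√7/11 ≈ -10.0 + 10.102*I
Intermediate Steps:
n = I*√7 (n = √(-7) = I*√7 ≈ 2.6458*I)
d(p) = p³ (d(p) = (1*p²)*p = p²*p = p³)
H(11)*d(n) - 10 = (-6/11)*(I*√7)³ - 10 = (-6*1/11)*(-7*I*√7) - 10 = -(-42)*I*√7/11 - 10 = 42*I*√7/11 - 10 = -10 + 42*I*√7/11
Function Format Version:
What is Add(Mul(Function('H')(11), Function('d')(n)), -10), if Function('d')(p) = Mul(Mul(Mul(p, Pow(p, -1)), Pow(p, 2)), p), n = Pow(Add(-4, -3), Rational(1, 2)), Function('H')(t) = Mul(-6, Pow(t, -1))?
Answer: Add(-10, Mul(Rational(42, 11), I, Pow(7, Rational(1, 2)))) ≈ Add(-10.000, Mul(10.102, I))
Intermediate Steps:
n = Mul(I, Pow(7, Rational(1, 2))) (n = Pow(-7, Rational(1, 2)) = Mul(I, Pow(7, Rational(1, 2))) ≈ Mul(2.6458, I))
Function('d')(p) = Pow(p, 3) (Function('d')(p) = Mul(Mul(1, Pow(p, 2)), p) = Mul(Pow(p, 2), p) = Pow(p, 3))
Add(Mul(Function('H')(11), Function('d')(n)), -10) = Add(Mul(Mul(-6, Pow(11, -1)), Pow(Mul(I, Pow(7, Rational(1, 2))), 3)), -10) = Add(Mul(Mul(-6, Rational(1, 11)), Mul(-7, I, Pow(7, Rational(1, 2)))), -10) = Add(Mul(Rational(-6, 11), Mul(-7, I, Pow(7, Rational(1, 2)))), -10) = Add(Mul(Rational(42, 11), I, Pow(7, Rational(1, 2))), -10) = Add(-10, Mul(Rational(42, 11), I, Pow(7, Rational(1, 2))))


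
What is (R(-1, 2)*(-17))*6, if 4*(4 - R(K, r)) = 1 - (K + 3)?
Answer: -867/2 ≈ -433.50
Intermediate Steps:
R(K, r) = 9/2 + K/4 (R(K, r) = 4 - (1 - (K + 3))/4 = 4 - (1 - (3 + K))/4 = 4 - (1 + (-3 - K))/4 = 4 - (-2 - K)/4 = 4 + (½ + K/4) = 9/2 + K/4)
(R(-1, 2)*(-17))*6 = ((9/2 + (¼)*(-1))*(-17))*6 = ((9/2 - ¼)*(-17))*6 = ((17/4)*(-17))*6 = -289/4*6 = -867/2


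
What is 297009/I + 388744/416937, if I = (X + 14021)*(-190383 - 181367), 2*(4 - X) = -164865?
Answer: 516277330249021/553724388031875 ≈ 0.93237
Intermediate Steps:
X = 164873/2 (X = 4 - 1/2*(-164865) = 4 + 164865/2 = 164873/2 ≈ 82437.)
I = -35858075625 (I = (164873/2 + 14021)*(-190383 - 181367) = (192915/2)*(-371750) = -35858075625)
297009/I + 388744/416937 = 297009/(-35858075625) + 388744/416937 = 297009*(-1/35858075625) + 388744*(1/416937) = -33001/3984230625 + 388744/416937 = 516277330249021/553724388031875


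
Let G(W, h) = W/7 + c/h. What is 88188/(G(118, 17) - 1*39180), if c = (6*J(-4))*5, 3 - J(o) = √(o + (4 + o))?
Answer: -3056344170978/1357099193941 + 275477265*I/1357099193941 ≈ -2.2521 + 0.00020299*I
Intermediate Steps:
J(o) = 3 - √(4 + 2*o) (J(o) = 3 - √(o + (4 + o)) = 3 - √(4 + 2*o))
c = 90 - 60*I (c = (6*(3 - √(4 + 2*(-4))))*5 = (6*(3 - √(4 - 8)))*5 = (6*(3 - √(-4)))*5 = (6*(3 - 2*I))*5 = (18 - 12*I)*5 = 90 - 60*I ≈ 90.0 - 60.0*I)
G(W, h) = W/7 + (90 - 60*I)/h
88188/(G(118, 17) - 1*39180) = 88188/((⅐)*(630 - 420*I + 118*17)/17 - 1*39180) = 88188/((⅐)*(1/17)*(630 - 420*I + 2006) - 39180) = 88188/((⅐)*(1/17)*(2636 - 420*I) - 39180) = 88188/((2636/119 - 60*I/17) - 39180) = 88188/(-4659784/119 - 60*I/17) = 88188*(14161*(-4659784/119 + 60*I/17)/21713587103056) = 312207567*(-4659784/119 + 60*I/17)/5428396775764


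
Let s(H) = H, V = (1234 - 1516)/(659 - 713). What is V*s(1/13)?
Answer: 47/117 ≈ 0.40171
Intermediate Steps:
V = 47/9 (V = -282/(-54) = -282*(-1/54) = 47/9 ≈ 5.2222)
V*s(1/13) = (47/9)/13 = (47/9)*(1/13) = 47/117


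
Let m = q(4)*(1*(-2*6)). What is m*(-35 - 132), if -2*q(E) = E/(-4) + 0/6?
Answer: 1002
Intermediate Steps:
q(E) = E/8 (q(E) = -(E/(-4) + 0/6)/2 = -(E*(-1/4) + 0*(1/6))/2 = -(-E/4 + 0)/2 = -(-1)*E/8 = E/8)
m = -6 (m = ((1/8)*4)*(1*(-2*6)) = (1*(-12))/2 = (1/2)*(-12) = -6)
m*(-35 - 132) = -6*(-35 - 132) = -6*(-167) = 1002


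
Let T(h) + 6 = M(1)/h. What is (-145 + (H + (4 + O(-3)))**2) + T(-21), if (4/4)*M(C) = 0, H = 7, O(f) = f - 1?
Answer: -102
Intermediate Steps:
O(f) = -1 + f
M(C) = 0
T(h) = -6 (T(h) = -6 + 0/h = -6 + 0 = -6)
(-145 + (H + (4 + O(-3)))**2) + T(-21) = (-145 + (7 + (4 + (-1 - 3)))**2) - 6 = (-145 + (7 + (4 - 4))**2) - 6 = (-145 + (7 + 0)**2) - 6 = (-145 + 7**2) - 6 = (-145 + 49) - 6 = -96 - 6 = -102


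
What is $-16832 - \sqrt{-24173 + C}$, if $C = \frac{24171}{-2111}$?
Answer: $-16832 - \frac{i \sqrt{107773672514}}{2111} \approx -16832.0 - 155.51 i$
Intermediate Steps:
$C = - \frac{24171}{2111}$ ($C = 24171 \left(- \frac{1}{2111}\right) = - \frac{24171}{2111} \approx -11.45$)
$-16832 - \sqrt{-24173 + C} = -16832 - \sqrt{-24173 - \frac{24171}{2111}} = -16832 - \sqrt{- \frac{51053374}{2111}} = -16832 - \frac{i \sqrt{107773672514}}{2111}$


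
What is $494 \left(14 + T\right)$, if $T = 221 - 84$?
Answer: $74594$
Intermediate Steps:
$T = 137$ ($T = 221 - 84 = 137$)
$494 \left(14 + T\right) = 494 \left(14 + 137\right) = 494 \cdot 151 = 74594$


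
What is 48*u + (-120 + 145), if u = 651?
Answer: 31273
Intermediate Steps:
48*u + (-120 + 145) = 48*651 + (-120 + 145) = 31248 + 25 = 31273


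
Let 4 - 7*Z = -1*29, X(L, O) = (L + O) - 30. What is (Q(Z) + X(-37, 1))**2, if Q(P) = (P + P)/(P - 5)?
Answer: 9801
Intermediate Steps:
X(L, O) = -30 + L + O
Z = 33/7 (Z = 4/7 - (-1)*29/7 = 4/7 - 1/7*(-29) = 4/7 + 29/7 = 33/7 ≈ 4.7143)
Q(P) = 2*P/(-5 + P) (Q(P) = (2*P)/(-5 + P) = 2*P/(-5 + P))
(Q(Z) + X(-37, 1))**2 = (2*(33/7)/(-5 + 33/7) + (-30 - 37 + 1))**2 = (2*(33/7)/(-2/7) - 66)**2 = (2*(33/7)*(-7/2) - 66)**2 = (-33 - 66)**2 = (-99)**2 = 9801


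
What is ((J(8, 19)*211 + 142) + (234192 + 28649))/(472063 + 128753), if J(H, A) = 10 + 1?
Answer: 33163/75102 ≈ 0.44157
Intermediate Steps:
J(H, A) = 11
((J(8, 19)*211 + 142) + (234192 + 28649))/(472063 + 128753) = ((11*211 + 142) + (234192 + 28649))/(472063 + 128753) = ((2321 + 142) + 262841)/600816 = (2463 + 262841)*(1/600816) = 265304*(1/600816) = 33163/75102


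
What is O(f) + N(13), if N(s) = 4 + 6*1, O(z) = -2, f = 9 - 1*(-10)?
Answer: 8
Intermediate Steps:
f = 19 (f = 9 + 10 = 19)
N(s) = 10 (N(s) = 4 + 6 = 10)
O(f) + N(13) = -2 + 10 = 8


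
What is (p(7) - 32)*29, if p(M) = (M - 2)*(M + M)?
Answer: 1102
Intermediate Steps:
p(M) = 2*M*(-2 + M) (p(M) = (-2 + M)*(2*M) = 2*M*(-2 + M))
(p(7) - 32)*29 = (2*7*(-2 + 7) - 32)*29 = (2*7*5 - 32)*29 = (70 - 32)*29 = 38*29 = 1102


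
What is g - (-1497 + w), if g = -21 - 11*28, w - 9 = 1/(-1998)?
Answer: 2315683/1998 ≈ 1159.0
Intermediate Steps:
w = 17981/1998 (w = 9 + 1/(-1998) = 9 - 1/1998 = 17981/1998 ≈ 8.9995)
g = -329 (g = -21 - 308 = -329)
g - (-1497 + w) = -329 - (-1497 + 17981/1998) = -329 - 1*(-2973025/1998) = -329 + 2973025/1998 = 2315683/1998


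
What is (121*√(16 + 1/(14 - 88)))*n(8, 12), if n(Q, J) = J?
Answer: 9438*√518/37 ≈ 5805.5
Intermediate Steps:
(121*√(16 + 1/(14 - 88)))*n(8, 12) = (121*√(16 + 1/(14 - 88)))*12 = (121*√(16 + 1/(-74)))*12 = (121*√(16 - 1/74))*12 = (121*√(1183/74))*12 = (121*(13*√518/74))*12 = (1573*√518/74)*12 = 9438*√518/37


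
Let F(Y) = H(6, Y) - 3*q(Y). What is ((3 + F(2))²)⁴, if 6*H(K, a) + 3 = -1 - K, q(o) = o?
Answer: 1475789056/6561 ≈ 2.2493e+5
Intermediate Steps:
H(K, a) = -⅔ - K/6 (H(K, a) = -½ + (-1 - K)/6 = -½ + (-⅙ - K/6) = -⅔ - K/6)
F(Y) = -5/3 - 3*Y (F(Y) = (-⅔ - ⅙*6) - 3*Y = (-⅔ - 1) - 3*Y = -5/3 - 3*Y)
((3 + F(2))²)⁴ = ((3 + (-5/3 - 3*2))²)⁴ = ((3 + (-5/3 - 6))²)⁴ = ((3 - 23/3)²)⁴ = ((-14/3)²)⁴ = (196/9)⁴ = 1475789056/6561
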